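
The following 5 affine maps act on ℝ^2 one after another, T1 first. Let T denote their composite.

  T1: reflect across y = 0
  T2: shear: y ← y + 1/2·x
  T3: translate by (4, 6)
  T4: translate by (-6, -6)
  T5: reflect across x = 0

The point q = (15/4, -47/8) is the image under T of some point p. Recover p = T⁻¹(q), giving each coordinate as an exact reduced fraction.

T1 = [1 0 0; 0 -1 0; 0 0 1]
T2·T1 = [1 0 0; 1/2 -1 0; 0 0 1]
T3·…·T1 = [1 0 4; 1/2 -1 6; 0 0 1]
T4·…·T1 = [1 0 -2; 1/2 -1 0; 0 0 1]
T5·…·T1 = [-1 0 2; 1/2 -1 0; 0 0 1]
det M = 1; M⁻¹ = [-1 0 2; -1/2 -1 1; 0 0 1]
M⁻¹ · (15/4, -47/8)ᵀ = (-7/4, 5)ᵀ

p = (-7/4, 5)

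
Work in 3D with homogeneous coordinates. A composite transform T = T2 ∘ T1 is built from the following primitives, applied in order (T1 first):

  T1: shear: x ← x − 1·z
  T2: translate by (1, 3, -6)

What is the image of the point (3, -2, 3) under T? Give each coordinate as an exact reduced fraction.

T(p) = (1, 1, -3)

T1 shear: x ← x − 1·z: (3, -2, 3) → (0, -2, 3)
T2 translate by (1, 3, -6): (0, -2, 3) → (1, 1, -3)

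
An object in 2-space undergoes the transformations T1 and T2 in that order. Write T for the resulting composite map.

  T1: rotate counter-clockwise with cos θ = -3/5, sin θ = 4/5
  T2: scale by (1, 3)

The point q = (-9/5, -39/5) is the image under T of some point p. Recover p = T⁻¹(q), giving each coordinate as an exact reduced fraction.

p = (-1, 3)

T1 = [-3/5 -4/5 0; 4/5 -3/5 0; 0 0 1]
T2·T1 = [-3/5 -4/5 0; 12/5 -9/5 0; 0 0 1]
det M = 3; M⁻¹ = [-3/5 4/15 0; -4/5 -1/5 0; 0 0 1]
M⁻¹ · (-9/5, -39/5)ᵀ = (-1, 3)ᵀ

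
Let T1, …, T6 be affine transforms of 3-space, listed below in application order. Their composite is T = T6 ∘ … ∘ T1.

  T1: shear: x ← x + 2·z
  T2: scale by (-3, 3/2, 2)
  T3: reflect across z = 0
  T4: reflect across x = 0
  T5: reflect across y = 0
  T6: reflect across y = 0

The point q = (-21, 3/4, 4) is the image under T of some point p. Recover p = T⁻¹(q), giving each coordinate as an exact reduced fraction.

p = (-3, 1/2, -2)

T1 = [1 0 2 0; 0 1 0 0; 0 0 1 0; 0 0 0 1]
T2·T1 = [-3 0 -6 0; 0 3/2 0 0; 0 0 2 0; 0 0 0 1]
T3·…·T1 = [-3 0 -6 0; 0 3/2 0 0; 0 0 -2 0; 0 0 0 1]
T4·…·T1 = [3 0 6 0; 0 3/2 0 0; 0 0 -2 0; 0 0 0 1]
T5·…·T1 = [3 0 6 0; 0 -3/2 0 0; 0 0 -2 0; 0 0 0 1]
T6·…·T1 = [3 0 6 0; 0 3/2 0 0; 0 0 -2 0; 0 0 0 1]
det M = -9; M⁻¹ = [1/3 0 1 0; 0 2/3 0 0; 0 0 -1/2 0; 0 0 0 1]
M⁻¹ · (-21, 3/4, 4)ᵀ = (-3, 1/2, -2)ᵀ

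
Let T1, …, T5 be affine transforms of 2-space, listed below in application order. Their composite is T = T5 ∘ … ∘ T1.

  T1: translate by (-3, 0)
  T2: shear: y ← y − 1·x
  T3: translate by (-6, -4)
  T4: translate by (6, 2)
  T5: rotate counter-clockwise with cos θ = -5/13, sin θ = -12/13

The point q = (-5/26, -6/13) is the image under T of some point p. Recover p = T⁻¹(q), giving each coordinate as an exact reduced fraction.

p = (7/2, 5/2)

T1 = [1 0 -3; 0 1 0; 0 0 1]
T2·T1 = [1 0 -3; -1 1 3; 0 0 1]
T3·…·T1 = [1 0 -9; -1 1 -1; 0 0 1]
T4·…·T1 = [1 0 -3; -1 1 1; 0 0 1]
T5·…·T1 = [-17/13 12/13 27/13; -7/13 -5/13 31/13; 0 0 1]
det M = 1; M⁻¹ = [-5/13 -12/13 3; 7/13 -17/13 2; 0 0 1]
M⁻¹ · (-5/26, -6/13)ᵀ = (7/2, 5/2)ᵀ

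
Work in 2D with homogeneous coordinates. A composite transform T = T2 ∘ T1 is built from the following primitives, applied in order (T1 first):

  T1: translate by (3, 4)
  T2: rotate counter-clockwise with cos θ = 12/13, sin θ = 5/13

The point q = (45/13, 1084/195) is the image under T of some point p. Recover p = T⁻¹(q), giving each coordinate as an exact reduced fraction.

T1 = [1 0 3; 0 1 4; 0 0 1]
T2·T1 = [12/13 -5/13 16/13; 5/13 12/13 63/13; 0 0 1]
det M = 1; M⁻¹ = [12/13 5/13 -3; -5/13 12/13 -4; 0 0 1]
M⁻¹ · (45/13, 1084/195)ᵀ = (7/3, -1/5)ᵀ

p = (7/3, -1/5)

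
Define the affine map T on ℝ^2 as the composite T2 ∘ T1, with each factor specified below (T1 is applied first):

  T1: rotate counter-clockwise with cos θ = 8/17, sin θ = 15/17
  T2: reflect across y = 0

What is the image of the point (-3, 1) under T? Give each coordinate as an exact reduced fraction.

T(p) = (-39/17, 37/17)

T1 rotate counter-clockwise with cos θ = 8/17, sin θ = 15/17: (-3, 1) → (-39/17, -37/17)
T2 reflect across y = 0: (-39/17, -37/17) → (-39/17, 37/17)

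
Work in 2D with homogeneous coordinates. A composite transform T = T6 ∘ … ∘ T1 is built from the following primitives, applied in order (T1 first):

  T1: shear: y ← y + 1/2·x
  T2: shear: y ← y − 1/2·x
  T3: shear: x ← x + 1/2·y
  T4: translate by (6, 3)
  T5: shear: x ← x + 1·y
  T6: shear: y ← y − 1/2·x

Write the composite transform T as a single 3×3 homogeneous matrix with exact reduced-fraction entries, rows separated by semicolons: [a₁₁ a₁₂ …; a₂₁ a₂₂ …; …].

T = [1 3/2 9; -1/2 1/4 -3/2; 0 0 1]

T1 = [1 0 0; 1/2 1 0; 0 0 1]
T2·T1 = [1 0 0; 0 1 0; 0 0 1]
T3·…·T1 = [1 1/2 0; 0 1 0; 0 0 1]
T4·…·T1 = [1 1/2 6; 0 1 3; 0 0 1]
T5·…·T1 = [1 3/2 9; 0 1 3; 0 0 1]
T6·…·T1 = [1 3/2 9; -1/2 1/4 -3/2; 0 0 1]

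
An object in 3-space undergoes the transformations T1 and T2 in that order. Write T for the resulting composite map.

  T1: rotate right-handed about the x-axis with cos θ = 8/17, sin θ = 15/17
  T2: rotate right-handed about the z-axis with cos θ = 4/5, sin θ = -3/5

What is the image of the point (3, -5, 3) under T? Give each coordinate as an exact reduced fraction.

T1 rotate right-handed about the x-axis with cos θ = 8/17, sin θ = 15/17: (3, -5, 3) → (3, -5, -3)
T2 rotate right-handed about the z-axis with cos θ = 4/5, sin θ = -3/5: (3, -5, -3) → (-3/5, -29/5, -3)

T(p) = (-3/5, -29/5, -3)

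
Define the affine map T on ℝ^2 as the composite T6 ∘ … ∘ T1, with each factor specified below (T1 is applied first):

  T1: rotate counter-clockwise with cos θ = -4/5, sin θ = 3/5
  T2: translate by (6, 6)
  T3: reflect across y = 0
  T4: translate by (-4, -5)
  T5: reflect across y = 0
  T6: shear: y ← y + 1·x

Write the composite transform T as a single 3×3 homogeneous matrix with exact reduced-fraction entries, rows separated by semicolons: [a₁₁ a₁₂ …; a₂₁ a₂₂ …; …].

T = [-4/5 -3/5 2; -1/5 -7/5 13; 0 0 1]

T1 = [-4/5 -3/5 0; 3/5 -4/5 0; 0 0 1]
T2·T1 = [-4/5 -3/5 6; 3/5 -4/5 6; 0 0 1]
T3·…·T1 = [-4/5 -3/5 6; -3/5 4/5 -6; 0 0 1]
T4·…·T1 = [-4/5 -3/5 2; -3/5 4/5 -11; 0 0 1]
T5·…·T1 = [-4/5 -3/5 2; 3/5 -4/5 11; 0 0 1]
T6·…·T1 = [-4/5 -3/5 2; -1/5 -7/5 13; 0 0 1]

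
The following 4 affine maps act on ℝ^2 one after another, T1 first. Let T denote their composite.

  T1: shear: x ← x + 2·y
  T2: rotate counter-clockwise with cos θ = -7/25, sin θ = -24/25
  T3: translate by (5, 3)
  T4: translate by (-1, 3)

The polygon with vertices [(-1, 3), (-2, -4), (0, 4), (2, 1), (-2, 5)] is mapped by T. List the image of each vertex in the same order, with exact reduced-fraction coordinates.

image vertices: (137/25, 9/25), (74/25, 418/25), (28/5, -14/5), (96/25, 47/25), (164/25, -77/25)

T1 shear: x ← x + 2·y: (-1, 3) → (5, 3); (-2, -4) → (-10, -4); (0, 4) → (8, 4); (2, 1) → (4, 1); (-2, 5) → (8, 5)
T2 rotate counter-clockwise with cos θ = -7/25, sin θ = -24/25: (5, 3) → (37/25, -141/25); (-10, -4) → (-26/25, 268/25); (8, 4) → (8/5, -44/5); (4, 1) → (-4/25, -103/25); (8, 5) → (64/25, -227/25)
T3 translate by (5, 3): (37/25, -141/25) → (162/25, -66/25); (-26/25, 268/25) → (99/25, 343/25); (8/5, -44/5) → (33/5, -29/5); (-4/25, -103/25) → (121/25, -28/25); (64/25, -227/25) → (189/25, -152/25)
T4 translate by (-1, 3): (162/25, -66/25) → (137/25, 9/25); (99/25, 343/25) → (74/25, 418/25); (33/5, -29/5) → (28/5, -14/5); (121/25, -28/25) → (96/25, 47/25); (189/25, -152/25) → (164/25, -77/25)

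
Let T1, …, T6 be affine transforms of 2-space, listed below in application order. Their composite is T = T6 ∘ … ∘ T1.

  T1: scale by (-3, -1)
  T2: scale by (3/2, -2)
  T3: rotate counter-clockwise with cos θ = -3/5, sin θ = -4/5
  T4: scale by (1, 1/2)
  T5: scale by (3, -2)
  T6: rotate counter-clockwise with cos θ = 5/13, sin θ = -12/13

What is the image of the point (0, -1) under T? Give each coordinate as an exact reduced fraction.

T(p) = (-192/65, 258/65)

T1 scale by (-3, -1): (0, -1) → (0, 1)
T2 scale by (3/2, -2): (0, 1) → (0, -2)
T3 rotate counter-clockwise with cos θ = -3/5, sin θ = -4/5: (0, -2) → (-8/5, 6/5)
T4 scale by (1, 1/2): (-8/5, 6/5) → (-8/5, 3/5)
T5 scale by (3, -2): (-8/5, 3/5) → (-24/5, -6/5)
T6 rotate counter-clockwise with cos θ = 5/13, sin θ = -12/13: (-24/5, -6/5) → (-192/65, 258/65)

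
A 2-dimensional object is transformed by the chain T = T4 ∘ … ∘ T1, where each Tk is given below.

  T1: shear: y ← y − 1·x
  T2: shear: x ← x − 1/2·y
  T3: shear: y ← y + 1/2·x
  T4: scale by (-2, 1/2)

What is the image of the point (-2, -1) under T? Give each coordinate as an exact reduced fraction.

T(p) = (5, -1/8)

T1 shear: y ← y − 1·x: (-2, -1) → (-2, 1)
T2 shear: x ← x − 1/2·y: (-2, 1) → (-5/2, 1)
T3 shear: y ← y + 1/2·x: (-5/2, 1) → (-5/2, -1/4)
T4 scale by (-2, 1/2): (-5/2, -1/4) → (5, -1/8)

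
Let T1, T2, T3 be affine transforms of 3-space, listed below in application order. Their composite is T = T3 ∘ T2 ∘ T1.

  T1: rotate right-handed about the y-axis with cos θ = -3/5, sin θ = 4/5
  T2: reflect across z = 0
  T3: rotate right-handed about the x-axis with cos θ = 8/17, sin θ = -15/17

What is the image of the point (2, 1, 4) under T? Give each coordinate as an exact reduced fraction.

T(p) = (2, 4, 1)

T1 rotate right-handed about the y-axis with cos θ = -3/5, sin θ = 4/5: (2, 1, 4) → (2, 1, -4)
T2 reflect across z = 0: (2, 1, -4) → (2, 1, 4)
T3 rotate right-handed about the x-axis with cos θ = 8/17, sin θ = -15/17: (2, 1, 4) → (2, 4, 1)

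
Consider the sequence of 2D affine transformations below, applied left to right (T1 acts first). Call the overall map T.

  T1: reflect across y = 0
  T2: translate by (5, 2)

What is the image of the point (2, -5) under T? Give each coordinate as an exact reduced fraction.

T(p) = (7, 7)

T1 reflect across y = 0: (2, -5) → (2, 5)
T2 translate by (5, 2): (2, 5) → (7, 7)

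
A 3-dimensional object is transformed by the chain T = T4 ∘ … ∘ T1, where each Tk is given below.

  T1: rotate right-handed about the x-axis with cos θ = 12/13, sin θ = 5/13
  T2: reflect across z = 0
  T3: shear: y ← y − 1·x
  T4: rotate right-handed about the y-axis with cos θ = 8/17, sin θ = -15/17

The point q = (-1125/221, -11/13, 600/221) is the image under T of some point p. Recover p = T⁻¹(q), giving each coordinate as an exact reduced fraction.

T1 = [1 0 0 0; 0 12/13 -5/13 0; 0 5/13 12/13 0; 0 0 0 1]
T2·T1 = [1 0 0 0; 0 12/13 -5/13 0; 0 -5/13 -12/13 0; 0 0 0 1]
T3·…·T1 = [1 0 0 0; -1 12/13 -5/13 0; 0 -5/13 -12/13 0; 0 0 0 1]
T4·…·T1 = [8/17 75/221 180/221 0; -1 12/13 -5/13 0; 15/17 -40/221 -96/221 0; 0 0 0 1]
det M = -1; M⁻¹ = [8/17 0 15/17 0; 171/221 12/13 140/221 0; 140/221 -5/13 -171/221 0; 0 0 0 1]
M⁻¹ · (-1125/221, -11/13, 600/221)ᵀ = (0, -3, -5)ᵀ

p = (0, -3, -5)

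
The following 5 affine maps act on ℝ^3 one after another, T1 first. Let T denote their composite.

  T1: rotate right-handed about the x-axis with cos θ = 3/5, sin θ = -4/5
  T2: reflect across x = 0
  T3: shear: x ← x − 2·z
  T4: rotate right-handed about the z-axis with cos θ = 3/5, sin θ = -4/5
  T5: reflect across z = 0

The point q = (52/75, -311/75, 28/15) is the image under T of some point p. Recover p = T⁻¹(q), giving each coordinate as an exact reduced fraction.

p = (0, 1/3, -8/3)

T1 = [1 0 0 0; 0 3/5 4/5 0; 0 -4/5 3/5 0; 0 0 0 1]
T2·T1 = [-1 0 0 0; 0 3/5 4/5 0; 0 -4/5 3/5 0; 0 0 0 1]
T3·…·T1 = [-1 8/5 -6/5 0; 0 3/5 4/5 0; 0 -4/5 3/5 0; 0 0 0 1]
T4·…·T1 = [-3/5 36/25 -2/25 0; 4/5 -23/25 36/25 0; 0 -4/5 3/5 0; 0 0 0 1]
T5·…·T1 = [-3/5 36/25 -2/25 0; 4/5 -23/25 36/25 0; 0 4/5 -3/5 0; 0 0 0 1]
det M = 1; M⁻¹ = [-3/5 4/5 2 0; 12/25 9/25 4/5 0; 16/25 12/25 -3/5 0; 0 0 0 1]
M⁻¹ · (52/75, -311/75, 28/15)ᵀ = (0, 1/3, -8/3)ᵀ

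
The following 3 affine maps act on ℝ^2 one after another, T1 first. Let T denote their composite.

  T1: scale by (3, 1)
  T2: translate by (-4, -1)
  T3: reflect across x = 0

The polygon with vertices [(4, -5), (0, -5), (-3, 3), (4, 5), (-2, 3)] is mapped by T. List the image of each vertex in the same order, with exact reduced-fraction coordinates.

image vertices: (-8, -6), (4, -6), (13, 2), (-8, 4), (10, 2)

T1 scale by (3, 1): (4, -5) → (12, -5); (0, -5) → (0, -5); (-3, 3) → (-9, 3); (4, 5) → (12, 5); (-2, 3) → (-6, 3)
T2 translate by (-4, -1): (12, -5) → (8, -6); (0, -5) → (-4, -6); (-9, 3) → (-13, 2); (12, 5) → (8, 4); (-6, 3) → (-10, 2)
T3 reflect across x = 0: (8, -6) → (-8, -6); (-4, -6) → (4, -6); (-13, 2) → (13, 2); (8, 4) → (-8, 4); (-10, 2) → (10, 2)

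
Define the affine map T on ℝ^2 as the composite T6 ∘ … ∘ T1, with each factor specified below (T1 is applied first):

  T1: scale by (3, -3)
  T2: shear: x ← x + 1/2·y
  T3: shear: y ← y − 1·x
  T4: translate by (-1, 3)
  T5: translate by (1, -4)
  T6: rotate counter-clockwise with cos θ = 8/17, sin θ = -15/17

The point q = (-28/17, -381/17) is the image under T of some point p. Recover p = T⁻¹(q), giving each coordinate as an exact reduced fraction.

T1 = [3 0 0; 0 -3 0; 0 0 1]
T2·T1 = [3 -3/2 0; 0 -3 0; 0 0 1]
T3·…·T1 = [3 -3/2 0; -3 -3/2 0; 0 0 1]
T4·…·T1 = [3 -3/2 -1; -3 -3/2 3; 0 0 1]
T5·…·T1 = [3 -3/2 0; -3 -3/2 -1; 0 0 1]
T6·…·T1 = [-21/17 -69/34 -15/17; -69/17 21/34 -8/17; 0 0 1]
det M = -9; M⁻¹ = [-7/102 -23/102 -1/6; -23/51 7/51 -1/3; 0 0 1]
M⁻¹ · (-28/17, -381/17)ᵀ = (5, -8/3)ᵀ

p = (5, -8/3)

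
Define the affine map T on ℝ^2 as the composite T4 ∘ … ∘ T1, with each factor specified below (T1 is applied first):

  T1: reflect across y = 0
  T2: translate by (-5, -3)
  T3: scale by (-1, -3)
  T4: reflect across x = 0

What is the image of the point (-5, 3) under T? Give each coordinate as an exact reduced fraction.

T(p) = (-10, 18)

T1 reflect across y = 0: (-5, 3) → (-5, -3)
T2 translate by (-5, -3): (-5, -3) → (-10, -6)
T3 scale by (-1, -3): (-10, -6) → (10, 18)
T4 reflect across x = 0: (10, 18) → (-10, 18)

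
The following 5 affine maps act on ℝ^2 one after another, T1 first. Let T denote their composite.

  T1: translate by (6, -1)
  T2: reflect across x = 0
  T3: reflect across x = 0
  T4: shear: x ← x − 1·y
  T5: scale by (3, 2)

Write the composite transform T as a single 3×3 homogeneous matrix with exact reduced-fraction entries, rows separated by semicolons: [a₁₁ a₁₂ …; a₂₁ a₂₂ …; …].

T1 = [1 0 6; 0 1 -1; 0 0 1]
T2·T1 = [-1 0 -6; 0 1 -1; 0 0 1]
T3·…·T1 = [1 0 6; 0 1 -1; 0 0 1]
T4·…·T1 = [1 -1 7; 0 1 -1; 0 0 1]
T5·…·T1 = [3 -3 21; 0 2 -2; 0 0 1]

T = [3 -3 21; 0 2 -2; 0 0 1]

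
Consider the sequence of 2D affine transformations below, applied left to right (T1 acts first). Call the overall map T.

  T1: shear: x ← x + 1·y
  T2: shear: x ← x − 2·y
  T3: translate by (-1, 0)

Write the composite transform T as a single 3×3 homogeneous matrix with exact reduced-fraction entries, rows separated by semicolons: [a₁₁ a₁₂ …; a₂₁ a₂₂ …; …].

T1 = [1 1 0; 0 1 0; 0 0 1]
T2·T1 = [1 -1 0; 0 1 0; 0 0 1]
T3·…·T1 = [1 -1 -1; 0 1 0; 0 0 1]

T = [1 -1 -1; 0 1 0; 0 0 1]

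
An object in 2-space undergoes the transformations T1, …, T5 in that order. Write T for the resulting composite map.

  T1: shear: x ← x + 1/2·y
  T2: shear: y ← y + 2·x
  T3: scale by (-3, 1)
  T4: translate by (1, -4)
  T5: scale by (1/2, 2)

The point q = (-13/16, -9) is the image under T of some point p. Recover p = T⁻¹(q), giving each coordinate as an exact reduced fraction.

T1 = [1 1/2 0; 0 1 0; 0 0 1]
T2·T1 = [1 1/2 0; 2 2 0; 0 0 1]
T3·…·T1 = [-3 -3/2 0; 2 2 0; 0 0 1]
T4·…·T1 = [-3 -3/2 1; 2 2 -4; 0 0 1]
T5·…·T1 = [-3/2 -3/4 1/2; 4 4 -8; 0 0 1]
det M = -3; M⁻¹ = [-4/3 -1/4 -4/3; 4/3 1/2 10/3; 0 0 1]
M⁻¹ · (-13/16, -9)ᵀ = (2, -9/4)ᵀ

p = (2, -9/4)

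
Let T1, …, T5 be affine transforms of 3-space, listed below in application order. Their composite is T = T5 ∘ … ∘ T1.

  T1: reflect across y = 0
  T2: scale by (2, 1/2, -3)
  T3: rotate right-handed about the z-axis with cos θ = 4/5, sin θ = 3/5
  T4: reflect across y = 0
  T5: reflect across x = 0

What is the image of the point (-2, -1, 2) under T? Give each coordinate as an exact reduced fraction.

T(p) = (7/2, 2, -6)

T1 reflect across y = 0: (-2, -1, 2) → (-2, 1, 2)
T2 scale by (2, 1/2, -3): (-2, 1, 2) → (-4, 1/2, -6)
T3 rotate right-handed about the z-axis with cos θ = 4/5, sin θ = 3/5: (-4, 1/2, -6) → (-7/2, -2, -6)
T4 reflect across y = 0: (-7/2, -2, -6) → (-7/2, 2, -6)
T5 reflect across x = 0: (-7/2, 2, -6) → (7/2, 2, -6)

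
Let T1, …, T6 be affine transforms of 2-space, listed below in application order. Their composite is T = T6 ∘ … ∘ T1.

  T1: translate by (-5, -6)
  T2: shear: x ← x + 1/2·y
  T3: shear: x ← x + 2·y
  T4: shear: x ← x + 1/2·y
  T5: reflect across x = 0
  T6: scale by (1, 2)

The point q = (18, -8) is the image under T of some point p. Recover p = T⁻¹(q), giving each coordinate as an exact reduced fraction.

T1 = [1 0 -5; 0 1 -6; 0 0 1]
T2·T1 = [1 1/2 -8; 0 1 -6; 0 0 1]
T3·…·T1 = [1 5/2 -20; 0 1 -6; 0 0 1]
T4·…·T1 = [1 3 -23; 0 1 -6; 0 0 1]
T5·…·T1 = [-1 -3 23; 0 1 -6; 0 0 1]
T6·…·T1 = [-1 -3 23; 0 2 -12; 0 0 1]
det M = -2; M⁻¹ = [-1 -3/2 5; 0 1/2 6; 0 0 1]
M⁻¹ · (18, -8)ᵀ = (-1, 2)ᵀ

p = (-1, 2)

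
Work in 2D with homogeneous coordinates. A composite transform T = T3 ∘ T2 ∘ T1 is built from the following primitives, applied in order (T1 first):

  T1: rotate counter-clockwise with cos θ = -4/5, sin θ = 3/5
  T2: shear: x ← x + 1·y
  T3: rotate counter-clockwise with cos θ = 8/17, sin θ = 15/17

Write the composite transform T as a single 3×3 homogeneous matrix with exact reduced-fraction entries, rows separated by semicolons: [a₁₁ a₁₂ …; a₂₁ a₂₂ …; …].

T = [-53/85 4/85 0; 9/85 -137/85 0; 0 0 1]

T1 = [-4/5 -3/5 0; 3/5 -4/5 0; 0 0 1]
T2·T1 = [-1/5 -7/5 0; 3/5 -4/5 0; 0 0 1]
T3·…·T1 = [-53/85 4/85 0; 9/85 -137/85 0; 0 0 1]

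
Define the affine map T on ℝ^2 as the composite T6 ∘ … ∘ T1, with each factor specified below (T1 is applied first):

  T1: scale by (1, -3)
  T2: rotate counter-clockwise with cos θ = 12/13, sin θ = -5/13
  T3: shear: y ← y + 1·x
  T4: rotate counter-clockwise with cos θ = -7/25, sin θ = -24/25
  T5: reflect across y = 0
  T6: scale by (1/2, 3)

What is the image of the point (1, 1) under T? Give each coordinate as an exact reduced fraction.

T1 scale by (1, -3): (1, 1) → (1, -3)
T2 rotate counter-clockwise with cos θ = 12/13, sin θ = -5/13: (1, -3) → (-3/13, -41/13)
T3 shear: y ← y + 1·x: (-3/13, -41/13) → (-3/13, -44/13)
T4 rotate counter-clockwise with cos θ = -7/25, sin θ = -24/25: (-3/13, -44/13) → (-207/65, 76/65)
T5 reflect across y = 0: (-207/65, 76/65) → (-207/65, -76/65)
T6 scale by (1/2, 3): (-207/65, -76/65) → (-207/130, -228/65)

T(p) = (-207/130, -228/65)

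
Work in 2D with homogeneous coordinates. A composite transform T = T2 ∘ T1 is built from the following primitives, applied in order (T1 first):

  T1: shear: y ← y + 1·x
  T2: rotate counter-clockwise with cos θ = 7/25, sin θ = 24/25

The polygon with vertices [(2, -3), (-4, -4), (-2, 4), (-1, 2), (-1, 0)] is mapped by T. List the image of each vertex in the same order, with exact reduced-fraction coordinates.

T1 shear: y ← y + 1·x: (2, -3) → (2, -1); (-4, -4) → (-4, -8); (-2, 4) → (-2, 2); (-1, 2) → (-1, 1); (-1, 0) → (-1, -1)
T2 rotate counter-clockwise with cos θ = 7/25, sin θ = 24/25: (2, -1) → (38/25, 41/25); (-4, -8) → (164/25, -152/25); (-2, 2) → (-62/25, -34/25); (-1, 1) → (-31/25, -17/25); (-1, -1) → (17/25, -31/25)

image vertices: (38/25, 41/25), (164/25, -152/25), (-62/25, -34/25), (-31/25, -17/25), (17/25, -31/25)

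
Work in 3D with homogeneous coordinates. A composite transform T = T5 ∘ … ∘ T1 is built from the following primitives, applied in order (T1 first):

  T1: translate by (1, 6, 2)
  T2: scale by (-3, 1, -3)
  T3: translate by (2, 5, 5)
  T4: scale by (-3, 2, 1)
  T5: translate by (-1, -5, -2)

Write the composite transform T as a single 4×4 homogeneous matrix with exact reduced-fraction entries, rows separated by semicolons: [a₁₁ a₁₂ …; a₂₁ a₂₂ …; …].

T = [9 0 0 2; 0 2 0 17; 0 0 -3 -3; 0 0 0 1]

T1 = [1 0 0 1; 0 1 0 6; 0 0 1 2; 0 0 0 1]
T2·T1 = [-3 0 0 -3; 0 1 0 6; 0 0 -3 -6; 0 0 0 1]
T3·…·T1 = [-3 0 0 -1; 0 1 0 11; 0 0 -3 -1; 0 0 0 1]
T4·…·T1 = [9 0 0 3; 0 2 0 22; 0 0 -3 -1; 0 0 0 1]
T5·…·T1 = [9 0 0 2; 0 2 0 17; 0 0 -3 -3; 0 0 0 1]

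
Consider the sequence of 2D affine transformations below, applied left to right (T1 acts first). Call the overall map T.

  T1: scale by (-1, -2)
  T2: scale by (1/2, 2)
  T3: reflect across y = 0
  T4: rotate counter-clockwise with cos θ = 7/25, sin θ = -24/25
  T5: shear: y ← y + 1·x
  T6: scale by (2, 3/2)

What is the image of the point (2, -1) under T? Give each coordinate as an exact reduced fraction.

T1 scale by (-1, -2): (2, -1) → (-2, 2)
T2 scale by (1/2, 2): (-2, 2) → (-1, 4)
T3 reflect across y = 0: (-1, 4) → (-1, -4)
T4 rotate counter-clockwise with cos θ = 7/25, sin θ = -24/25: (-1, -4) → (-103/25, -4/25)
T5 shear: y ← y + 1·x: (-103/25, -4/25) → (-103/25, -107/25)
T6 scale by (2, 3/2): (-103/25, -107/25) → (-206/25, -321/50)

T(p) = (-206/25, -321/50)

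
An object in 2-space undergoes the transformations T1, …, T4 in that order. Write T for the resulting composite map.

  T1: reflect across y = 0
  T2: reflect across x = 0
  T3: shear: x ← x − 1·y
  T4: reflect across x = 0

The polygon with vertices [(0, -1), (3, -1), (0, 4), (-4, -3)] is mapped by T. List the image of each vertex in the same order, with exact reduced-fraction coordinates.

image vertices: (1, 1), (4, 1), (-4, -4), (-1, 3)

T1 reflect across y = 0: (0, -1) → (0, 1); (3, -1) → (3, 1); (0, 4) → (0, -4); (-4, -3) → (-4, 3)
T2 reflect across x = 0: (0, 1) → (0, 1); (3, 1) → (-3, 1); (0, -4) → (0, -4); (-4, 3) → (4, 3)
T3 shear: x ← x − 1·y: (0, 1) → (-1, 1); (-3, 1) → (-4, 1); (0, -4) → (4, -4); (4, 3) → (1, 3)
T4 reflect across x = 0: (-1, 1) → (1, 1); (-4, 1) → (4, 1); (4, -4) → (-4, -4); (1, 3) → (-1, 3)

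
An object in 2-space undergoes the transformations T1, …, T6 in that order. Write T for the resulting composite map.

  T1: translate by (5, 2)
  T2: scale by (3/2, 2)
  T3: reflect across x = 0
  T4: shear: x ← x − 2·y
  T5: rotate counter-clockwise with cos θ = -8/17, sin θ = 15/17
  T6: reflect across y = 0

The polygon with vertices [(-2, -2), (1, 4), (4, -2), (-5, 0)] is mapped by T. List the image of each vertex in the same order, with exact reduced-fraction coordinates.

image vertices: (36/17, 135/34), (84/17, 591/17), (108/17, 405/34), (4/17, 152/17)

T1 translate by (5, 2): (-2, -2) → (3, 0); (1, 4) → (6, 6); (4, -2) → (9, 0); (-5, 0) → (0, 2)
T2 scale by (3/2, 2): (3, 0) → (9/2, 0); (6, 6) → (9, 12); (9, 0) → (27/2, 0); (0, 2) → (0, 4)
T3 reflect across x = 0: (9/2, 0) → (-9/2, 0); (9, 12) → (-9, 12); (27/2, 0) → (-27/2, 0); (0, 4) → (0, 4)
T4 shear: x ← x − 2·y: (-9/2, 0) → (-9/2, 0); (-9, 12) → (-33, 12); (-27/2, 0) → (-27/2, 0); (0, 4) → (-8, 4)
T5 rotate counter-clockwise with cos θ = -8/17, sin θ = 15/17: (-9/2, 0) → (36/17, -135/34); (-33, 12) → (84/17, -591/17); (-27/2, 0) → (108/17, -405/34); (-8, 4) → (4/17, -152/17)
T6 reflect across y = 0: (36/17, -135/34) → (36/17, 135/34); (84/17, -591/17) → (84/17, 591/17); (108/17, -405/34) → (108/17, 405/34); (4/17, -152/17) → (4/17, 152/17)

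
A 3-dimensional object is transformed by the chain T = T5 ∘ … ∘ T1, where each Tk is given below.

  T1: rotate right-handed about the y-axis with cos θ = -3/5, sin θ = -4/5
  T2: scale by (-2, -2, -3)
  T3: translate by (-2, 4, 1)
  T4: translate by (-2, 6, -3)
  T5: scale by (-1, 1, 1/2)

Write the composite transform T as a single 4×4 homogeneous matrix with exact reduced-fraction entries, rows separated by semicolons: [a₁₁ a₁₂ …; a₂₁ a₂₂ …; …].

T1 = [-3/5 0 -4/5 0; 0 1 0 0; 4/5 0 -3/5 0; 0 0 0 1]
T2·T1 = [6/5 0 8/5 0; 0 -2 0 0; -12/5 0 9/5 0; 0 0 0 1]
T3·…·T1 = [6/5 0 8/5 -2; 0 -2 0 4; -12/5 0 9/5 1; 0 0 0 1]
T4·…·T1 = [6/5 0 8/5 -4; 0 -2 0 10; -12/5 0 9/5 -2; 0 0 0 1]
T5·…·T1 = [-6/5 0 -8/5 4; 0 -2 0 10; -6/5 0 9/10 -1; 0 0 0 1]

T = [-6/5 0 -8/5 4; 0 -2 0 10; -6/5 0 9/10 -1; 0 0 0 1]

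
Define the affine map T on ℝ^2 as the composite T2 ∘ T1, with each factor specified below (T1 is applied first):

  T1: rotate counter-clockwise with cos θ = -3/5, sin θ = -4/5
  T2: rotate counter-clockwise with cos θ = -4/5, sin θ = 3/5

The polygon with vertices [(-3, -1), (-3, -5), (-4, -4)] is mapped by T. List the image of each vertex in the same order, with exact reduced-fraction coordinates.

T1 rotate counter-clockwise with cos θ = -3/5, sin θ = -4/5: (-3, -1) → (1, 3); (-3, -5) → (-11/5, 27/5); (-4, -4) → (-4/5, 28/5)
T2 rotate counter-clockwise with cos θ = -4/5, sin θ = 3/5: (1, 3) → (-13/5, -9/5); (-11/5, 27/5) → (-37/25, -141/25); (-4/5, 28/5) → (-68/25, -124/25)

image vertices: (-13/5, -9/5), (-37/25, -141/25), (-68/25, -124/25)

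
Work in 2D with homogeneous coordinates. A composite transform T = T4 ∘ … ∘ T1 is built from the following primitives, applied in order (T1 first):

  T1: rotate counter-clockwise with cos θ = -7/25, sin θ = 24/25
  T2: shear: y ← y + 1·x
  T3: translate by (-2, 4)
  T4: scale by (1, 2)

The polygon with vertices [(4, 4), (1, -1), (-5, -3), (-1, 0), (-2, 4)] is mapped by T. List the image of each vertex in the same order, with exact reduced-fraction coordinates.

image vertices: (-174/25, 88/25), (-33/25, 296/25), (57/25, 216/25), (-43/25, 166/25), (-132/25, -116/25)

T1 rotate counter-clockwise with cos θ = -7/25, sin θ = 24/25: (4, 4) → (-124/25, 68/25); (1, -1) → (17/25, 31/25); (-5, -3) → (107/25, -99/25); (-1, 0) → (7/25, -24/25); (-2, 4) → (-82/25, -76/25)
T2 shear: y ← y + 1·x: (-124/25, 68/25) → (-124/25, -56/25); (17/25, 31/25) → (17/25, 48/25); (107/25, -99/25) → (107/25, 8/25); (7/25, -24/25) → (7/25, -17/25); (-82/25, -76/25) → (-82/25, -158/25)
T3 translate by (-2, 4): (-124/25, -56/25) → (-174/25, 44/25); (17/25, 48/25) → (-33/25, 148/25); (107/25, 8/25) → (57/25, 108/25); (7/25, -17/25) → (-43/25, 83/25); (-82/25, -158/25) → (-132/25, -58/25)
T4 scale by (1, 2): (-174/25, 44/25) → (-174/25, 88/25); (-33/25, 148/25) → (-33/25, 296/25); (57/25, 108/25) → (57/25, 216/25); (-43/25, 83/25) → (-43/25, 166/25); (-132/25, -58/25) → (-132/25, -116/25)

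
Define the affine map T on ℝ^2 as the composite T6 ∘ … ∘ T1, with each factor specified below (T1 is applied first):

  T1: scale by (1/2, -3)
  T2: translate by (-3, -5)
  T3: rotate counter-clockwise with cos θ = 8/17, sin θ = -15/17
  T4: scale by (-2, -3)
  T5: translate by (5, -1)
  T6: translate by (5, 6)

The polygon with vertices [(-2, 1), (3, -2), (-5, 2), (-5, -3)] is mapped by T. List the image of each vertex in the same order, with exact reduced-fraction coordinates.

T1 scale by (1/2, -3): (-2, 1) → (-1, -3); (3, -2) → (3/2, 6); (-5, 2) → (-5/2, -6); (-5, -3) → (-5/2, 9)
T2 translate by (-3, -5): (-1, -3) → (-4, -8); (3/2, 6) → (-3/2, 1); (-5/2, -6) → (-11/2, -11); (-5/2, 9) → (-11/2, 4)
T3 rotate counter-clockwise with cos θ = 8/17, sin θ = -15/17: (-4, -8) → (-152/17, -4/17); (-3/2, 1) → (3/17, 61/34); (-11/2, -11) → (-209/17, -11/34); (-11/2, 4) → (16/17, 229/34)
T4 scale by (-2, -3): (-152/17, -4/17) → (304/17, 12/17); (3/17, 61/34) → (-6/17, -183/34); (-209/17, -11/34) → (418/17, 33/34); (16/17, 229/34) → (-32/17, -687/34)
T5 translate by (5, -1): (304/17, 12/17) → (389/17, -5/17); (-6/17, -183/34) → (79/17, -217/34); (418/17, 33/34) → (503/17, -1/34); (-32/17, -687/34) → (53/17, -721/34)
T6 translate by (5, 6): (389/17, -5/17) → (474/17, 97/17); (79/17, -217/34) → (164/17, -13/34); (503/17, -1/34) → (588/17, 203/34); (53/17, -721/34) → (138/17, -517/34)

image vertices: (474/17, 97/17), (164/17, -13/34), (588/17, 203/34), (138/17, -517/34)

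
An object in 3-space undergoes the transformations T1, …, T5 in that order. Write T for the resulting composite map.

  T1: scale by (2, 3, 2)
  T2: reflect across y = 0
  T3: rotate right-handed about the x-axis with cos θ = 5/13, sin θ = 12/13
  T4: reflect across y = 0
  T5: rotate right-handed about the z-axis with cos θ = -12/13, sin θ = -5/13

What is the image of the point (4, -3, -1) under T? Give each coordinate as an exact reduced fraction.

T(p) = (-1593/169, 308/169, 98/13)

T1 scale by (2, 3, 2): (4, -3, -1) → (8, -9, -2)
T2 reflect across y = 0: (8, -9, -2) → (8, 9, -2)
T3 rotate right-handed about the x-axis with cos θ = 5/13, sin θ = 12/13: (8, 9, -2) → (8, 69/13, 98/13)
T4 reflect across y = 0: (8, 69/13, 98/13) → (8, -69/13, 98/13)
T5 rotate right-handed about the z-axis with cos θ = -12/13, sin θ = -5/13: (8, -69/13, 98/13) → (-1593/169, 308/169, 98/13)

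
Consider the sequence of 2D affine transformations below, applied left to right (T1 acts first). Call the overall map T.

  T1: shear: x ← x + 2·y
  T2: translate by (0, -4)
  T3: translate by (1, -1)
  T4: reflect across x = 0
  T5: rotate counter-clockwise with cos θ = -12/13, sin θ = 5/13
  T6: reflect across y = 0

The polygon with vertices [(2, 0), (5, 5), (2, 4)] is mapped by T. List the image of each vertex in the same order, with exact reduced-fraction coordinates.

image vertices: (61/13, -45/13), (192/13, 80/13), (137/13, 43/13)

T1 shear: x ← x + 2·y: (2, 0) → (2, 0); (5, 5) → (15, 5); (2, 4) → (10, 4)
T2 translate by (0, -4): (2, 0) → (2, -4); (15, 5) → (15, 1); (10, 4) → (10, 0)
T3 translate by (1, -1): (2, -4) → (3, -5); (15, 1) → (16, 0); (10, 0) → (11, -1)
T4 reflect across x = 0: (3, -5) → (-3, -5); (16, 0) → (-16, 0); (11, -1) → (-11, -1)
T5 rotate counter-clockwise with cos θ = -12/13, sin θ = 5/13: (-3, -5) → (61/13, 45/13); (-16, 0) → (192/13, -80/13); (-11, -1) → (137/13, -43/13)
T6 reflect across y = 0: (61/13, 45/13) → (61/13, -45/13); (192/13, -80/13) → (192/13, 80/13); (137/13, -43/13) → (137/13, 43/13)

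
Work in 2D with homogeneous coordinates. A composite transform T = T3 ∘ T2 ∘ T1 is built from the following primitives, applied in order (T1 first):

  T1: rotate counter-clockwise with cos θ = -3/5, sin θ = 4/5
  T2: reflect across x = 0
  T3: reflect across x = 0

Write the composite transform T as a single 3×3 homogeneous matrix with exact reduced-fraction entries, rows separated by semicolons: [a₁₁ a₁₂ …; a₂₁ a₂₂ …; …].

T1 = [-3/5 -4/5 0; 4/5 -3/5 0; 0 0 1]
T2·T1 = [3/5 4/5 0; 4/5 -3/5 0; 0 0 1]
T3·…·T1 = [-3/5 -4/5 0; 4/5 -3/5 0; 0 0 1]

T = [-3/5 -4/5 0; 4/5 -3/5 0; 0 0 1]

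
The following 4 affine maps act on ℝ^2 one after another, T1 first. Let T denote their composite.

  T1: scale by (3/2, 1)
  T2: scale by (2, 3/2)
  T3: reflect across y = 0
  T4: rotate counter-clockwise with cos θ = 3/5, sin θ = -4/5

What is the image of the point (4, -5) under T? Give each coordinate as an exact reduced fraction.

T(p) = (66/5, -51/10)

T1 scale by (3/2, 1): (4, -5) → (6, -5)
T2 scale by (2, 3/2): (6, -5) → (12, -15/2)
T3 reflect across y = 0: (12, -15/2) → (12, 15/2)
T4 rotate counter-clockwise with cos θ = 3/5, sin θ = -4/5: (12, 15/2) → (66/5, -51/10)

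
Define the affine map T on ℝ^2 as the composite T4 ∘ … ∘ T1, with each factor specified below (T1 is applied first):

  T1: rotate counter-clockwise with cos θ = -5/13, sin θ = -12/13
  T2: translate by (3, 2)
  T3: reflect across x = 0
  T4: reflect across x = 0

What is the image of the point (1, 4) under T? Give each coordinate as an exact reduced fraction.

T1 rotate counter-clockwise with cos θ = -5/13, sin θ = -12/13: (1, 4) → (43/13, -32/13)
T2 translate by (3, 2): (43/13, -32/13) → (82/13, -6/13)
T3 reflect across x = 0: (82/13, -6/13) → (-82/13, -6/13)
T4 reflect across x = 0: (-82/13, -6/13) → (82/13, -6/13)

T(p) = (82/13, -6/13)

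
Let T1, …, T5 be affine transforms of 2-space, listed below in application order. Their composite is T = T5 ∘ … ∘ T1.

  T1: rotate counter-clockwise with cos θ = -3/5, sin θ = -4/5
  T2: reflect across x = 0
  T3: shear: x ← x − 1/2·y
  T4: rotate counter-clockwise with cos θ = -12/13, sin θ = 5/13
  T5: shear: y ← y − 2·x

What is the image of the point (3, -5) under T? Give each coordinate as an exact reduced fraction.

T1 rotate counter-clockwise with cos θ = -3/5, sin θ = -4/5: (3, -5) → (-29/5, 3/5)
T2 reflect across x = 0: (-29/5, 3/5) → (29/5, 3/5)
T3 shear: x ← x − 1/2·y: (29/5, 3/5) → (11/2, 3/5)
T4 rotate counter-clockwise with cos θ = -12/13, sin θ = 5/13: (11/2, 3/5) → (-69/13, 203/130)
T5 shear: y ← y − 2·x: (-69/13, 203/130) → (-69/13, 1583/130)

T(p) = (-69/13, 1583/130)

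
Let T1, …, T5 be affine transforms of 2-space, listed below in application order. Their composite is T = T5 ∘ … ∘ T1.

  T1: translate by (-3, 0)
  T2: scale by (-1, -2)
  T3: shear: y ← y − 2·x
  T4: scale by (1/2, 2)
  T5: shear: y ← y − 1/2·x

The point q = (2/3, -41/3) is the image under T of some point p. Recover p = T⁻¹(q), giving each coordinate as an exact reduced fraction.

p = (5/3, 2)

T1 = [1 0 -3; 0 1 0; 0 0 1]
T2·T1 = [-1 0 3; 0 -2 0; 0 0 1]
T3·…·T1 = [-1 0 3; 2 -2 -6; 0 0 1]
T4·…·T1 = [-1/2 0 3/2; 4 -4 -12; 0 0 1]
T5·…·T1 = [-1/2 0 3/2; 17/4 -4 -51/4; 0 0 1]
det M = 2; M⁻¹ = [-2 0 3; -17/8 -1/4 0; 0 0 1]
M⁻¹ · (2/3, -41/3)ᵀ = (5/3, 2)ᵀ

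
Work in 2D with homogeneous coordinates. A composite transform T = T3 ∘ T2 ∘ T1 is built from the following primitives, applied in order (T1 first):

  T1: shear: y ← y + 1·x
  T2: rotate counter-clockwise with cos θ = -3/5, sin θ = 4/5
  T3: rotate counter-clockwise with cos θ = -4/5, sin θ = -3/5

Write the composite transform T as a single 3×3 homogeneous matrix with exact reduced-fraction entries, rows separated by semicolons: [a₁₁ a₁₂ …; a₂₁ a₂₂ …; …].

T1 = [1 0 0; 1 1 0; 0 0 1]
T2·T1 = [-7/5 -4/5 0; 1/5 -3/5 0; 0 0 1]
T3·…·T1 = [31/25 7/25 0; 17/25 24/25 0; 0 0 1]

T = [31/25 7/25 0; 17/25 24/25 0; 0 0 1]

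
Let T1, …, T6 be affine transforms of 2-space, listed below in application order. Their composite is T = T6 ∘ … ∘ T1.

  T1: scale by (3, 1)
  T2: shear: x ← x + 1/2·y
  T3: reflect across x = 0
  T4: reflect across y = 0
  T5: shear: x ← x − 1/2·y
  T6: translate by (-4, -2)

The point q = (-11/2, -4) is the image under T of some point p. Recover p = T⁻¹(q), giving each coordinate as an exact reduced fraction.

p = (1/2, 2)

T1 = [3 0 0; 0 1 0; 0 0 1]
T2·T1 = [3 1/2 0; 0 1 0; 0 0 1]
T3·…·T1 = [-3 -1/2 0; 0 1 0; 0 0 1]
T4·…·T1 = [-3 -1/2 0; 0 -1 0; 0 0 1]
T5·…·T1 = [-3 0 0; 0 -1 0; 0 0 1]
T6·…·T1 = [-3 0 -4; 0 -1 -2; 0 0 1]
det M = 3; M⁻¹ = [-1/3 0 -4/3; 0 -1 -2; 0 0 1]
M⁻¹ · (-11/2, -4)ᵀ = (1/2, 2)ᵀ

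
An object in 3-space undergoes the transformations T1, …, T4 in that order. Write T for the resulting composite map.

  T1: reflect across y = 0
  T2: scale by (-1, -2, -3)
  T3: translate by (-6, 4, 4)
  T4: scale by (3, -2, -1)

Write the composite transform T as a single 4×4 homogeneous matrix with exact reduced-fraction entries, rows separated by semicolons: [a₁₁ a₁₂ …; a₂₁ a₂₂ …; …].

T1 = [1 0 0 0; 0 -1 0 0; 0 0 1 0; 0 0 0 1]
T2·T1 = [-1 0 0 0; 0 2 0 0; 0 0 -3 0; 0 0 0 1]
T3·…·T1 = [-1 0 0 -6; 0 2 0 4; 0 0 -3 4; 0 0 0 1]
T4·…·T1 = [-3 0 0 -18; 0 -4 0 -8; 0 0 3 -4; 0 0 0 1]

T = [-3 0 0 -18; 0 -4 0 -8; 0 0 3 -4; 0 0 0 1]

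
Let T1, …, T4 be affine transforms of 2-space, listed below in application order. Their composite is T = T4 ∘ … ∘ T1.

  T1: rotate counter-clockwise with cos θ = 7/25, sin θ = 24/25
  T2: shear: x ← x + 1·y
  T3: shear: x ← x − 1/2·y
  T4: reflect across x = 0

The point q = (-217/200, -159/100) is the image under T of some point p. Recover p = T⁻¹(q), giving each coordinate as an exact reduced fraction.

p = (-1, -9/4)

T1 = [7/25 -24/25 0; 24/25 7/25 0; 0 0 1]
T2·T1 = [31/25 -17/25 0; 24/25 7/25 0; 0 0 1]
T3·…·T1 = [19/25 -41/50 0; 24/25 7/25 0; 0 0 1]
T4·…·T1 = [-19/25 41/50 0; 24/25 7/25 0; 0 0 1]
det M = -1; M⁻¹ = [-7/25 41/50 0; 24/25 19/25 0; 0 0 1]
M⁻¹ · (-217/200, -159/100)ᵀ = (-1, -9/4)ᵀ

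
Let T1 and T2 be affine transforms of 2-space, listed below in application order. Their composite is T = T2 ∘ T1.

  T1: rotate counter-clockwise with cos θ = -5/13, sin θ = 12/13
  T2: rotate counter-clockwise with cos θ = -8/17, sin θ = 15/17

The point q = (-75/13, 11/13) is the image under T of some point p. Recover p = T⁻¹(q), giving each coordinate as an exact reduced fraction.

T1 = [-5/13 -12/13 0; 12/13 -5/13 0; 0 0 1]
T2·T1 = [-140/221 171/221 0; -171/221 -140/221 0; 0 0 1]
det M = 1; M⁻¹ = [-140/221 -171/221 0; 171/221 -140/221 0; 0 0 1]
M⁻¹ · (-75/13, 11/13)ᵀ = (3, -5)ᵀ

p = (3, -5)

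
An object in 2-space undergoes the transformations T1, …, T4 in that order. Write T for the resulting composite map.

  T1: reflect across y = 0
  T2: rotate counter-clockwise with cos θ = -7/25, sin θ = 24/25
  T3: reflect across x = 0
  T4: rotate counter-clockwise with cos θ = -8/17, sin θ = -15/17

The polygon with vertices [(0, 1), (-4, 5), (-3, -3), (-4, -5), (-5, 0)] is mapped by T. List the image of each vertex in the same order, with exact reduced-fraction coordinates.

image vertices: (297/425, 304/425), (269/425, 2708/425), (-1803/425, -21/425), (-2701/425, -332/425), (-304/85, 297/85)

T1 reflect across y = 0: (0, 1) → (0, -1); (-4, 5) → (-4, -5); (-3, -3) → (-3, 3); (-4, -5) → (-4, 5); (-5, 0) → (-5, 0)
T2 rotate counter-clockwise with cos θ = -7/25, sin θ = 24/25: (0, -1) → (24/25, 7/25); (-4, -5) → (148/25, -61/25); (-3, 3) → (-51/25, -93/25); (-4, 5) → (-92/25, -131/25); (-5, 0) → (7/5, -24/5)
T3 reflect across x = 0: (24/25, 7/25) → (-24/25, 7/25); (148/25, -61/25) → (-148/25, -61/25); (-51/25, -93/25) → (51/25, -93/25); (-92/25, -131/25) → (92/25, -131/25); (7/5, -24/5) → (-7/5, -24/5)
T4 rotate counter-clockwise with cos θ = -8/17, sin θ = -15/17: (-24/25, 7/25) → (297/425, 304/425); (-148/25, -61/25) → (269/425, 2708/425); (51/25, -93/25) → (-1803/425, -21/425); (92/25, -131/25) → (-2701/425, -332/425); (-7/5, -24/5) → (-304/85, 297/85)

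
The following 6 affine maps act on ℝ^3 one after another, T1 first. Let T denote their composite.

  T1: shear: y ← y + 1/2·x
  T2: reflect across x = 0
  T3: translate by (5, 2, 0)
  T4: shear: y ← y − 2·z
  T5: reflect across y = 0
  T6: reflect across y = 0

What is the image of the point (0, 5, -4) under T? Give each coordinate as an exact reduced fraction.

T1 shear: y ← y + 1/2·x: (0, 5, -4) → (0, 5, -4)
T2 reflect across x = 0: (0, 5, -4) → (0, 5, -4)
T3 translate by (5, 2, 0): (0, 5, -4) → (5, 7, -4)
T4 shear: y ← y − 2·z: (5, 7, -4) → (5, 15, -4)
T5 reflect across y = 0: (5, 15, -4) → (5, -15, -4)
T6 reflect across y = 0: (5, -15, -4) → (5, 15, -4)

T(p) = (5, 15, -4)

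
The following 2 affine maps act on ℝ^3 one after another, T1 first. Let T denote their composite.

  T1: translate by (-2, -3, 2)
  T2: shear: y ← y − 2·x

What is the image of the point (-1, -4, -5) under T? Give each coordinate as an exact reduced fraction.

T(p) = (-3, -1, -3)

T1 translate by (-2, -3, 2): (-1, -4, -5) → (-3, -7, -3)
T2 shear: y ← y − 2·x: (-3, -7, -3) → (-3, -1, -3)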